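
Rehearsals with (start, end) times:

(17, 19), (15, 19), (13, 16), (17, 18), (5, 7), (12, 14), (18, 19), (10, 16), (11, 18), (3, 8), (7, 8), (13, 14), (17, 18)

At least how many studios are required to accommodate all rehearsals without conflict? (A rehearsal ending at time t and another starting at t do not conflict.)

5

The answer is the maximum number of intervals overlapping at any instant.
Events (time:±→running): 3:+→1 5:+→2 7:-→1 7:+→2 8:-→1 8:-→0 10:+→1 11:+→2 12:+→3 13:+→4 13:+→5 … peak 5.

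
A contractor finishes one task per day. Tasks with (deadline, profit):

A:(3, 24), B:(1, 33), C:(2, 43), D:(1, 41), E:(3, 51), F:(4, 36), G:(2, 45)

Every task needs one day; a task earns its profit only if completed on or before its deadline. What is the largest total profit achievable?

175

Sort by profit descending; place each in the latest free slot ≤ its deadline.
Profit order: E=51 G=45 C=43 D=41 F=36 B=33 A=24
Assign: E→slot 3, G→slot 2, C→slot 1, D skipped, F→slot 4, B skipped, A skipped.
Slots: [1:C] [2:G] [3:E] [4:F]
Profit = 43 + 45 + 51 + 36 = 175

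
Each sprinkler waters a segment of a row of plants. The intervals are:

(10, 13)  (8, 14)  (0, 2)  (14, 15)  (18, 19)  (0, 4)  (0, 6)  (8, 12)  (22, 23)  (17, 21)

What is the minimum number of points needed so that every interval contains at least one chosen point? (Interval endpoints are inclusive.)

5

Process intervals by earliest right end; each time one isn't hit yet, stab at its right endpoint.
Sorted: [0,2] [0,4] [0,6] [8,12] [10,13] [8,14] [14,15] [18,19] [17,21] [22,23]
{[0,2],[0,4],[0,6]} hit by 2; {[8,12],[10,13],[8,14]} hit by 12; {[14,15]} hit by 15; {[18,19],[17,21]} hit by 19; {[22,23]} hit by 23.
Points: 2, 12, 15, 19, 23 (5 total).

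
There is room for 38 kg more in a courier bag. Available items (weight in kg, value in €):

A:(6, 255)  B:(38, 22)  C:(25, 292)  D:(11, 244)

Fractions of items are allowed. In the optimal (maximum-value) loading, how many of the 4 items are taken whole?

2

Ratios (sorted): A 42.50, D 22.18, C 11.68, B 0.58
take A (6 @ 255); take D (11 @ 244); take 21/25 of C → 245.28. Capacity used 38/38.
2 item(s) taken whole; one partial (take 21/25 of C).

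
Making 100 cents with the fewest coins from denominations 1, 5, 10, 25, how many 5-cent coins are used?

Use the largest denomination that fits, subtract, and repeat.
100 − 4×25→0
Count of 5: 0

0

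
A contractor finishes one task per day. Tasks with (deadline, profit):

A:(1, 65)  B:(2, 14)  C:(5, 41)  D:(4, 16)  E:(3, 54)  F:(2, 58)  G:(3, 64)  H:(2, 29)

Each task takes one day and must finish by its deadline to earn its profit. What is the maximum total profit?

Take jobs in profit order; each goes to the latest open slot no later than its deadline.
By profit: A(d1,65), G(d3,64), F(d2,58), E(d3,54), C(d5,41), H(d2,29), D(d4,16), B(d2,14)
A→slot 1; G→slot 3; F→slot 2; E skipped; C→slot 5; H skipped; D→slot 4; B skipped.
Profit = 65 + 58 + 64 + 16 + 41 = 244

244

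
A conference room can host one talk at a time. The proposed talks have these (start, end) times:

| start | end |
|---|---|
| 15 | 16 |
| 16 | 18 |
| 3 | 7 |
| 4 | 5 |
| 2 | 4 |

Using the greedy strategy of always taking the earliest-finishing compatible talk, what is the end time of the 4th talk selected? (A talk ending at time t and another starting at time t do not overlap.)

18

Sort by end time and greedily take each interval whose start is ≥ the last chosen end.
By end time: (2,4), (4,5), (3,7), (15,16), (16,18).
Pick (2,4); next start ≥ 4 → (4,5); next start ≥ 5 → (15,16); next start ≥ 16 → (16,18).
Selected: (2,4) (4,5) (15,16) (16,18)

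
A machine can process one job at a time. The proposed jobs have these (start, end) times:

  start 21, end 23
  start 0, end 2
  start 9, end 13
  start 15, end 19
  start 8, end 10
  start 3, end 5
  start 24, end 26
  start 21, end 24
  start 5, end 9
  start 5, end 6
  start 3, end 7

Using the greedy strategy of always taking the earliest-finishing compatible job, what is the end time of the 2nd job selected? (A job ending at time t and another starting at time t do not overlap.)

Sorted by end: (0,2)  (3,5)  (5,6)  (3,7)  (5,9)  (8,10)  (9,13)  (15,19)  (21,23)  (21,24)  (24,26)
take (0,2); take (3,5); take (5,6); skip (5,9); take (8,10); take (15,19); take (21,23); skip (21,24); take (24,26).
Selected: (0,2) (3,5) (5,6) (8,10) (15,19) (21,23) (24,26)

5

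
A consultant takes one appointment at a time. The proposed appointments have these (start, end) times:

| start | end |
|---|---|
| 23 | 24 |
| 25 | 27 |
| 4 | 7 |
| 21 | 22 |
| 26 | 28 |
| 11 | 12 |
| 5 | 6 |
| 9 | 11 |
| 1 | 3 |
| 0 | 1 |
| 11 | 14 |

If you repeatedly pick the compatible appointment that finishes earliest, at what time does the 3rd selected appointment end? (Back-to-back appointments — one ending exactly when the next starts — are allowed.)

Greedy by earliest finish: after sorting by end time, pick each interval compatible with the last pick.
By end time: (0,1), (1,3), (5,6), (4,7), (9,11), (11,12), (11,14), (21,22), (23,24), (25,27), (26,28).
Pick (0,1); next start ≥ 1 → (1,3); next start ≥ 3 → (5,6); next start ≥ 6 → (9,11); next start ≥ 11 → (11,12); next start ≥ 12 → (21,22); next start ≥ 22 → (23,24); next start ≥ 24 → (25,27).
Selected: (0,1) (1,3) (5,6) (9,11) (11,12) (21,22) (23,24) (25,27)

6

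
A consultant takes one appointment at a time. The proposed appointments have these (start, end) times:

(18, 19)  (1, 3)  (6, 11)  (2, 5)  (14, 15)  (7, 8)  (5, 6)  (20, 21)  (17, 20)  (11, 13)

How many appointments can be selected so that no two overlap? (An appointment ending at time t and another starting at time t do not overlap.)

7

Order by finish time; keep every interval that doesn't clash with the previous kept one.
By end time: (1,3), (2,5), (5,6), (7,8), (6,11), (11,13), (14,15), (18,19), (17,20), (20,21).
Pick (1,3); next start ≥ 3 → (5,6); next start ≥ 6 → (7,8); next start ≥ 8 → (11,13); next start ≥ 13 → (14,15); next start ≥ 15 → (18,19); next start ≥ 19 → (20,21).
Selected 7 appointments.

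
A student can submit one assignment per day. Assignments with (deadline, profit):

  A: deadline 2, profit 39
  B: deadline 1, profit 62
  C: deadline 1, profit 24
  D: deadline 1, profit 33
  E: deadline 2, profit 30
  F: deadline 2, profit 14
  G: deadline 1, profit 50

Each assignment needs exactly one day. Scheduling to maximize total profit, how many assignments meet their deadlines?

2

Take jobs in profit order; each goes to the latest open slot no later than its deadline.
By profit: B(d1,62), G(d1,50), A(d2,39), D(d1,33), E(d2,30), C(d1,24), F(d2,14)
B→slot 1; G skipped; A→slot 2; D skipped; E skipped; C skipped; F skipped.
2 of 7 scheduled.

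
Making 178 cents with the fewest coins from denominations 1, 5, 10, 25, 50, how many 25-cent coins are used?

Greedy: take as many of the largest coin as possible, then repeat with the remainder.
178 − 3×50→28 − 1×25→3 − 3×1→0
Count of 25: 1

1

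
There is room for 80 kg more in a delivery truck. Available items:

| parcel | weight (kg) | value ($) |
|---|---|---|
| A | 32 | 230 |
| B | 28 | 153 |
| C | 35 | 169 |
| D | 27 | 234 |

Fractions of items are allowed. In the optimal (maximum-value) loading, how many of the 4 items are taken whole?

Order: D (234/27=8.67) > A (230/32=7.19) > B (153/28=5.46) > C (169/35=4.83)
Fill: take D (27 @ 234) → take A (32 @ 230) → take 21/28 of B → 114.75; 80/80 used.
2 item(s) taken whole; one partial (take 21/28 of B).

2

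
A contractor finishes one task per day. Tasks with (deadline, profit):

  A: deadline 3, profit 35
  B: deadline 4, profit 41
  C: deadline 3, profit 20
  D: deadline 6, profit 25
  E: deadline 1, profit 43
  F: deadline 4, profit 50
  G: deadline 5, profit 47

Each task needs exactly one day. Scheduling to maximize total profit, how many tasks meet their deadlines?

Take jobs in profit order; each goes to the latest open slot no later than its deadline.
Profit order: F=50 G=47 E=43 B=41 A=35 D=25 C=20
Assign: F→slot 4, G→slot 5, E→slot 1, B→slot 3, A→slot 2, D→slot 6, C skipped.
Slots: [1:E] [2:A] [3:B] [4:F] [5:G] [6:D]
6 of 7 scheduled.

6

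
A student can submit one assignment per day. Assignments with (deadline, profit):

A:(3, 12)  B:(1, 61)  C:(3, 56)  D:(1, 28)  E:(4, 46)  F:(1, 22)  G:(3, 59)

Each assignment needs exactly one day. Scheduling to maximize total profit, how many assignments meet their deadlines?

4

Profit order: B=61 G=59 C=56 E=46 D=28 F=22 A=12
Assign: B→slot 1, G→slot 3, C→slot 2, E→slot 4, D skipped, F skipped, A skipped.
Slots: [1:B] [2:C] [3:G] [4:E]
4 of 7 scheduled.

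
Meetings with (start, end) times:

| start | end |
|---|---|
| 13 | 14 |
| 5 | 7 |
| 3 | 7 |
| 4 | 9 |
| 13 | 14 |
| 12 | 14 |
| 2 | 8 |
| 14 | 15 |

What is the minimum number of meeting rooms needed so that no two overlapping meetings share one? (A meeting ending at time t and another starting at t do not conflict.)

starts: [2, 3, 4, 5, 12, 13, 13, 14]
ends:   [7, 7, 8, 9, 14, 14, 14, 15]
s2→1 s3→2 s4→3 s5→4  — peak 4.

4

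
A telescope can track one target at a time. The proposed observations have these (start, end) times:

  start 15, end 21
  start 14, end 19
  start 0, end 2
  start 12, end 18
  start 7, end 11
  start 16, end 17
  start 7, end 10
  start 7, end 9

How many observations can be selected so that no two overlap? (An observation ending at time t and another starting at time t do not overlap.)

3

Sorted by end: (0,2)  (7,9)  (7,10)  (7,11)  (16,17)  (12,18)  (14,19)  (15,21)
take (0,2); take (7,9); take (16,17).
Selected 3 observations.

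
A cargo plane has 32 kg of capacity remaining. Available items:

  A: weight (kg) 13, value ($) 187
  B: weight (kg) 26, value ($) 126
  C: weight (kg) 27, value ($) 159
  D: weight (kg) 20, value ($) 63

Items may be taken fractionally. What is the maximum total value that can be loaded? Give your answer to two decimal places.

298.89

Order: A (187/13=14.38) > C (159/27=5.89) > B (126/26=4.85) > D (63/20=3.15)
Fill: take A (13 @ 187) → take 19/27 of C → 111.89; 32/32 used.
Total value = 298.89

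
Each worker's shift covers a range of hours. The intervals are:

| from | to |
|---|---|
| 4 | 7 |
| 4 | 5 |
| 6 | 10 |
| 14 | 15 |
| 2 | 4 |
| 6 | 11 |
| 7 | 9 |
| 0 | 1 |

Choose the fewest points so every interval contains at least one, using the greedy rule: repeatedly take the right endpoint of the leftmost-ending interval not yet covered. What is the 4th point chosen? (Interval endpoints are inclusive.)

Sort by right endpoint; whenever an interval is uncovered, place a point at its right end.
By right end: [0,1]  [2,4]  [4,5]  [4,7]  [7,9]  [6,10]  [6,11]  [14,15]
[0,1] uncovered → point at 1; [2,4] uncovered → point at 4; [7,9] uncovered → point at 9; [14,15] uncovered → point at 15.
Points: 1, 4, 9, 15 (4 total).

15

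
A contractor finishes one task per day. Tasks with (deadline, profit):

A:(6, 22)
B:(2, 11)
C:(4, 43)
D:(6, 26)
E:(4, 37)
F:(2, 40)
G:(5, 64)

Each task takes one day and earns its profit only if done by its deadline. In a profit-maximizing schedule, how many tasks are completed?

6

Profit order: G=64 C=43 F=40 E=37 D=26 A=22 B=11
Assign: G→slot 5, C→slot 4, F→slot 2, E→slot 3, D→slot 6, A→slot 1, B skipped.
Slots: [1:A] [2:F] [3:E] [4:C] [5:G] [6:D]
6 of 7 scheduled.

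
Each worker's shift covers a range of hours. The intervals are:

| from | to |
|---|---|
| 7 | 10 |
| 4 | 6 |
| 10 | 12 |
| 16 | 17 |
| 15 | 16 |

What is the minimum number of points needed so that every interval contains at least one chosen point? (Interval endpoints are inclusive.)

Process intervals by earliest right end; each time one isn't hit yet, stab at its right endpoint.
Sorted: [4,6] [7,10] [10,12] [15,16] [16,17]
{[4,6]} hit by 6; {[7,10],[10,12]} hit by 10; {[15,16],[16,17]} hit by 16.
Points: 6, 10, 16 (3 total).

3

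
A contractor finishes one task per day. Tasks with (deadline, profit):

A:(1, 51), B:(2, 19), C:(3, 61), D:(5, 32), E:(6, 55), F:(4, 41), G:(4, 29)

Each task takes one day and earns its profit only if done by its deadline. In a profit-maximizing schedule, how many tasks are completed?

6

Sort by profit descending; place each in the latest free slot ≤ its deadline.
Profit order: C=61 E=55 A=51 F=41 D=32 G=29 B=19
Assign: C→slot 3, E→slot 6, A→slot 1, F→slot 4, D→slot 5, G→slot 2, B skipped.
Slots: [1:A] [2:G] [3:C] [4:F] [5:D] [6:E]
6 of 7 scheduled.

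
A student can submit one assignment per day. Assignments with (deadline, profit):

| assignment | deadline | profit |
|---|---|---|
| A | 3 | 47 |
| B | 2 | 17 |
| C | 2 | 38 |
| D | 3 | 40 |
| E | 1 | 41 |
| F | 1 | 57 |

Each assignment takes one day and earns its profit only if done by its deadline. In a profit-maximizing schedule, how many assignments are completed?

3

Sort by profit descending; place each in the latest free slot ≤ its deadline.
Profit order: F=57 A=47 E=41 D=40 C=38 B=17
Assign: F→slot 1, A→slot 3, E skipped, D→slot 2, C skipped, B skipped.
Slots: [1:F] [2:D] [3:A]
3 of 6 scheduled.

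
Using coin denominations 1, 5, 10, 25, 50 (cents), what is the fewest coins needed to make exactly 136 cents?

5

136 − 2×50→36 − 1×25→11 − 1×10→1 − 1×1→0
Total coins = 2 + 1 + 1 + 1 = 5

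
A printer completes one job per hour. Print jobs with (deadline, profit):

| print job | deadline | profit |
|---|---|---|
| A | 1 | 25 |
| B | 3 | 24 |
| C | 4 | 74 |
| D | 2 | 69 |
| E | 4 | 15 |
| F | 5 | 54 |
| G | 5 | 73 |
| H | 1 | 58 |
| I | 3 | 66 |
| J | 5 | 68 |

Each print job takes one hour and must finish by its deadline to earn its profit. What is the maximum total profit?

350

Profit order: C=74 G=73 D=69 J=68 I=66 H=58 F=54 A=25 B=24 E=15
Assign: C→slot 4, G→slot 5, D→slot 2, J→slot 3, I→slot 1, H skipped, F skipped, A skipped, B skipped, E skipped.
Slots: [1:I] [2:D] [3:J] [4:C] [5:G]
Profit = 66 + 69 + 68 + 74 + 73 = 350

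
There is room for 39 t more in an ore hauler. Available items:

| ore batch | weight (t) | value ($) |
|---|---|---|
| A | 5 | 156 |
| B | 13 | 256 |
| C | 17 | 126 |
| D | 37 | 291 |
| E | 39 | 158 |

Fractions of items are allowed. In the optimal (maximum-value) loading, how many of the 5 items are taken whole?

Ratios (sorted): A 31.20, B 19.69, D 7.86, C 7.41, E 4.05
take A (5 @ 156); take B (13 @ 256); take 21/37 of D → 165.16. Capacity used 39/39.
2 item(s) taken whole; one partial (take 21/37 of D).

2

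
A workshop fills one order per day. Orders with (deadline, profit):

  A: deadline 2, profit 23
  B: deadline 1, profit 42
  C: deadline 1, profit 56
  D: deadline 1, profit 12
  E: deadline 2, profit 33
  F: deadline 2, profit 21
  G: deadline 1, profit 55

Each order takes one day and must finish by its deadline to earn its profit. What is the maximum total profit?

89

By profit: C(d1,56), G(d1,55), B(d1,42), E(d2,33), A(d2,23), F(d2,21), D(d1,12)
C→slot 1; G skipped; B skipped; E→slot 2; A skipped; F skipped; D skipped.
Profit = 56 + 33 = 89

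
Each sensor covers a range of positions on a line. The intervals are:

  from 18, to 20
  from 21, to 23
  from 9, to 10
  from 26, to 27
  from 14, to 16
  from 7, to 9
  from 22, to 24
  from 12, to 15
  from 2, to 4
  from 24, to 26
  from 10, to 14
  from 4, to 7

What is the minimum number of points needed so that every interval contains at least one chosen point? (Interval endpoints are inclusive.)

By right end: [2,4]  [4,7]  [7,9]  [9,10]  [10,14]  [12,15]  [14,16]  [18,20]  [21,23]  [22,24]  [24,26]  [26,27]
[2,4] uncovered → point at 4; [7,9] uncovered → point at 9; [10,14] uncovered → point at 14; [18,20] uncovered → point at 20; [21,23] uncovered → point at 23; [24,26] uncovered → point at 26.
Points: 4, 9, 14, 20, 23, 26 (6 total).

6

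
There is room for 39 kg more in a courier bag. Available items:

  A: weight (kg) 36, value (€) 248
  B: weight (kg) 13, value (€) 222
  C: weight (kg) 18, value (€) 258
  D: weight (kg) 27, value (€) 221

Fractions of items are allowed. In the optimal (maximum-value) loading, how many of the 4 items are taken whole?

2

Sort by value per unit weight and fill in that order.
Ratios (sorted): B 17.08, C 14.33, D 8.19, A 6.89
take B (13 @ 222); take C (18 @ 258); take 8/27 of D → 65.48. Capacity used 39/39.
2 item(s) taken whole; one partial (take 8/27 of D).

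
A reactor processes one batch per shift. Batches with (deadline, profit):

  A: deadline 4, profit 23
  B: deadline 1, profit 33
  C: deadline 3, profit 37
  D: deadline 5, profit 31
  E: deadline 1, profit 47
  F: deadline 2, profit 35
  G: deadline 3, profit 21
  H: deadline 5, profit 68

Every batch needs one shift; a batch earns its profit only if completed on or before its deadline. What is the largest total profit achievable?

218

By profit: H(d5,68), E(d1,47), C(d3,37), F(d2,35), B(d1,33), D(d5,31), A(d4,23), G(d3,21)
H→slot 5; E→slot 1; C→slot 3; F→slot 2; B skipped; D→slot 4; A skipped; G skipped.
Profit = 47 + 35 + 37 + 31 + 68 = 218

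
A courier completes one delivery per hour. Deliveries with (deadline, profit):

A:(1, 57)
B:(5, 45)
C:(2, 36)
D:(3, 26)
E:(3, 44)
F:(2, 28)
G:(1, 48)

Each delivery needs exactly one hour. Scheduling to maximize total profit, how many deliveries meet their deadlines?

4

Sort by profit descending; place each in the latest free slot ≤ its deadline.
Profit order: A=57 G=48 B=45 E=44 C=36 F=28 D=26
Assign: A→slot 1, G skipped, B→slot 5, E→slot 3, C→slot 2, F skipped, D skipped.
Slots: [1:A] [2:C] [3:E] [5:B]
4 of 7 scheduled.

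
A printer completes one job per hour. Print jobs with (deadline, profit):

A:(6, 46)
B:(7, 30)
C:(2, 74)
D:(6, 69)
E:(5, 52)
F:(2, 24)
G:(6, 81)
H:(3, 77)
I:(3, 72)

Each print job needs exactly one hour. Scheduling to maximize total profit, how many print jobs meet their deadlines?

7

Take jobs in profit order; each goes to the latest open slot no later than its deadline.
By profit: G(d6,81), H(d3,77), C(d2,74), I(d3,72), D(d6,69), E(d5,52), A(d6,46), B(d7,30), F(d2,24)
G→slot 6; H→slot 3; C→slot 2; I→slot 1; D→slot 5; E→slot 4; A skipped; B→slot 7; F skipped.
7 of 9 scheduled.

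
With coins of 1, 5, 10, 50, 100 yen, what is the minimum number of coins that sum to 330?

Greedy: take as many of the largest coin as possible, then repeat with the remainder.
330 − 3×100→30 − 3×10→0
Total coins = 3 + 3 = 6

6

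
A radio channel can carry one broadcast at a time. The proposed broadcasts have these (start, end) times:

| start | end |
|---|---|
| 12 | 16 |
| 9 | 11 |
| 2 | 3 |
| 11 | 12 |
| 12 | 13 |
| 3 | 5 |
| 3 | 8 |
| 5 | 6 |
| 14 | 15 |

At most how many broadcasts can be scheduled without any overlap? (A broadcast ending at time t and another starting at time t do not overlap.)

Sort by end time and greedily take each interval whose start is ≥ the last chosen end.
By end time: (2,3), (3,5), (5,6), (3,8), (9,11), (11,12), (12,13), (14,15), (12,16).
Pick (2,3); next start ≥ 3 → (3,5); next start ≥ 5 → (5,6); next start ≥ 6 → (9,11); next start ≥ 11 → (11,12); next start ≥ 12 → (12,13); next start ≥ 13 → (14,15).
Selected 7 broadcasts.

7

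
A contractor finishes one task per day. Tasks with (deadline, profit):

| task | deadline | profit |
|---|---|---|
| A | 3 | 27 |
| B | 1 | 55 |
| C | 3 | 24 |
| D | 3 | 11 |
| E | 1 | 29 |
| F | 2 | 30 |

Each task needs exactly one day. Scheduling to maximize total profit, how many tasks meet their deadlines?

Profit order: B=55 F=30 E=29 A=27 C=24 D=11
Assign: B→slot 1, F→slot 2, E skipped, A→slot 3, C skipped, D skipped.
Slots: [1:B] [2:F] [3:A]
3 of 6 scheduled.

3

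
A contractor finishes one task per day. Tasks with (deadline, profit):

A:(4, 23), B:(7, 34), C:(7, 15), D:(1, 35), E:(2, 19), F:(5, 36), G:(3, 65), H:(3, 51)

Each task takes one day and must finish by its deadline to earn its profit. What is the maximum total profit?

259

Take jobs in profit order; each goes to the latest open slot no later than its deadline.
By profit: G(d3,65), H(d3,51), F(d5,36), D(d1,35), B(d7,34), A(d4,23), E(d2,19), C(d7,15)
G→slot 3; H→slot 2; F→slot 5; D→slot 1; B→slot 7; A→slot 4; E skipped; C→slot 6.
Profit = 35 + 51 + 65 + 23 + 36 + 15 + 34 = 259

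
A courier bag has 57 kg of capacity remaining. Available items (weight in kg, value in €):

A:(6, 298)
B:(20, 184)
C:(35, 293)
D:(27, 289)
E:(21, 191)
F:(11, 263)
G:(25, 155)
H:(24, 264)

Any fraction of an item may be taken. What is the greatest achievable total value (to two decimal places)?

996.26

Greedy by value/weight ratio, highest first.
Ratios (sorted): A 49.67, F 23.91, H 11.00, D 10.70, B 9.20, E 9.10, C 8.37, G 6.20
take A (6 @ 298); take F (11 @ 263); take H (24 @ 264); take 16/27 of D → 171.26. Capacity used 57/57.
Total value = 996.26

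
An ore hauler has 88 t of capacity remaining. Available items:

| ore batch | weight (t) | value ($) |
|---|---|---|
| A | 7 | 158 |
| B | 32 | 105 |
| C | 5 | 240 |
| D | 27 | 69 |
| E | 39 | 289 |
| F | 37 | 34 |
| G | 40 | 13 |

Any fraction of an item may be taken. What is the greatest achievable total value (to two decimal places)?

804.78

Greedy by value/weight ratio, highest first.
Order: C (240/5=48.00) > A (158/7=22.57) > E (289/39=7.41) > B (105/32=3.28) > D (69/27=2.56) > F (34/37=0.92) > G (13/40=0.33)
Fill: take C (5 @ 240) → take A (7 @ 158) → take E (39 @ 289) → take B (32 @ 105) → take 5/27 of D → 12.78; 88/88 used.
Total value = 804.78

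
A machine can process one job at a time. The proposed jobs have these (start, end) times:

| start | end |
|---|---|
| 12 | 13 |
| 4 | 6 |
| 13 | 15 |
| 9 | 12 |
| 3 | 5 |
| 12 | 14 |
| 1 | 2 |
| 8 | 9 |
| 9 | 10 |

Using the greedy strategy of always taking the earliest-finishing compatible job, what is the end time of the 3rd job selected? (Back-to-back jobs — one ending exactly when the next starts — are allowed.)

9

By end time: (1,2), (3,5), (4,6), (8,9), (9,10), (9,12), (12,13), (12,14), (13,15).
Pick (1,2); next start ≥ 2 → (3,5); next start ≥ 5 → (8,9); next start ≥ 9 → (9,10); next start ≥ 10 → (12,13); next start ≥ 13 → (13,15).
Selected: (1,2) (3,5) (8,9) (9,10) (12,13) (13,15)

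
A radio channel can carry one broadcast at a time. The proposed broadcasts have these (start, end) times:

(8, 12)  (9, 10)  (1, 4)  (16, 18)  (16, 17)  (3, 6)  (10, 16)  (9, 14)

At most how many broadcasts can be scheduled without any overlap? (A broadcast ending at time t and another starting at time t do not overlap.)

Sort by end time and greedily take each interval whose start is ≥ the last chosen end.
By end time: (1,4), (3,6), (9,10), (8,12), (9,14), (10,16), (16,17), (16,18).
Pick (1,4); next start ≥ 4 → (9,10); next start ≥ 10 → (10,16); next start ≥ 16 → (16,17).
Selected 4 broadcasts.

4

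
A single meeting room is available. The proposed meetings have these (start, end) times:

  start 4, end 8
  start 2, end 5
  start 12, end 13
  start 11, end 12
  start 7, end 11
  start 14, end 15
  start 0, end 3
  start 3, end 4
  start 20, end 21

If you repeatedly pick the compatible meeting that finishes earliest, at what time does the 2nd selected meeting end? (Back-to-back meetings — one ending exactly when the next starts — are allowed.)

4

Sorted by end: (0,3)  (3,4)  (2,5)  (4,8)  (7,11)  (11,12)  (12,13)  (14,15)  (20,21)
take (0,3); take (3,4); take (4,8); take (11,12); take (12,13); take (14,15); take (20,21).
Selected: (0,3) (3,4) (4,8) (11,12) (12,13) (14,15) (20,21)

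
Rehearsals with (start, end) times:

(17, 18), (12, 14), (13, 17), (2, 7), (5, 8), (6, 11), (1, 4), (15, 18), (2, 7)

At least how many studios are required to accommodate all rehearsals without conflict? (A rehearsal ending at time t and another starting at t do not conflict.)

The answer is the maximum number of intervals overlapping at any instant.
Events (time:±→running): 1:+→1 2:+→2 2:+→3 4:-→2 5:+→3 6:+→4 … peak 4.

4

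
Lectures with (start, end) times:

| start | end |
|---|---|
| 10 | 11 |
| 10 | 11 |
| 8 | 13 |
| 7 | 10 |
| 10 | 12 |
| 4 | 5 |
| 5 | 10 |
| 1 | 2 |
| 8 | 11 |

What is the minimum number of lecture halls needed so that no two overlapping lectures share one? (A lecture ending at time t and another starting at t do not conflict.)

The answer is the maximum number of intervals overlapping at any instant.
starts: [1, 4, 5, 7, 8, 8, 10, 10, 10]
ends:   [2, 5, 10, 10, 11, 11, 11, 12, 13]
s1→1 e2→0 s4→1 e5→0 s5→1 s7→2 s8→3 s8→4 e10→3 e10→2 s10→3 s10→4 s10→5  — peak 5.

5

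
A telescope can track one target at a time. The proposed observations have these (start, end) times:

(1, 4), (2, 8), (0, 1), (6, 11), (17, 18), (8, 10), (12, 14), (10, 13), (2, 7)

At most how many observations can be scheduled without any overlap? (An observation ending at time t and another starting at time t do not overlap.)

Sort by end time and greedily take each interval whose start is ≥ the last chosen end.
Sorted by end: (0,1)  (1,4)  (2,7)  (2,8)  (8,10)  (6,11)  (10,13)  (12,14)  (17,18)
take (0,1); take (1,4); take (8,10); take (10,13); skip (12,14); take (17,18).
Selected 5 observations.

5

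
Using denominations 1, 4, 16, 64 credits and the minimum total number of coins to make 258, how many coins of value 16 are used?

0

Greedy: take as many of the largest coin as possible, then repeat with the remainder.
258 − 4×64→2 − 2×1→0
Count of 16: 0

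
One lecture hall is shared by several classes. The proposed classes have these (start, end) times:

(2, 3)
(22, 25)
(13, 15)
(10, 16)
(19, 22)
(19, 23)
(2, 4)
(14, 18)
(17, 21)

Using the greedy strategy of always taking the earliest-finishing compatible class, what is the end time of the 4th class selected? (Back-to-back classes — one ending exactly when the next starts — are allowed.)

Sorted by end: (2,3)  (2,4)  (13,15)  (10,16)  (14,18)  (17,21)  (19,22)  (19,23)  (22,25)
take (2,3); take (13,15); take (17,21); take (22,25).
Selected: (2,3) (13,15) (17,21) (22,25)

25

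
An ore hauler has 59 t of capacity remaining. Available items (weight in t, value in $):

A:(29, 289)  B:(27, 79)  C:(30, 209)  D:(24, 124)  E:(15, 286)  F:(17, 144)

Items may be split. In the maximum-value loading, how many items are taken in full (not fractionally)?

Greedy by value/weight ratio, highest first.
Order: E (286/15=19.07) > A (289/29=9.97) > F (144/17=8.47) > C (209/30=6.97) > D (124/24=5.17) > B (79/27=2.93)
Fill: take E (15 @ 286) → take A (29 @ 289) → take 15/17 of F → 127.06; 59/59 used.
2 item(s) taken whole; one partial (take 15/17 of F).

2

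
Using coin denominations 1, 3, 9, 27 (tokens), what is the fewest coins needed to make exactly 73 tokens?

73 = 2×27 + 2×9 + 1×1
Total coins = 2 + 2 + 1 = 5

5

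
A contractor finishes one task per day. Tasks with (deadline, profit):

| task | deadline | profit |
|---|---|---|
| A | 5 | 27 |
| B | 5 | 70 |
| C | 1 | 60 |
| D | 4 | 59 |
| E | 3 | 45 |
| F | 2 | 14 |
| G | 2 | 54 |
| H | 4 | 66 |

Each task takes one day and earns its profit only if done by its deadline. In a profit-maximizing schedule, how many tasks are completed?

Sort by profit descending; place each in the latest free slot ≤ its deadline.
By profit: B(d5,70), H(d4,66), C(d1,60), D(d4,59), G(d2,54), E(d3,45), A(d5,27), F(d2,14)
B→slot 5; H→slot 4; C→slot 1; D→slot 3; G→slot 2; E skipped; A skipped; F skipped.
5 of 8 scheduled.

5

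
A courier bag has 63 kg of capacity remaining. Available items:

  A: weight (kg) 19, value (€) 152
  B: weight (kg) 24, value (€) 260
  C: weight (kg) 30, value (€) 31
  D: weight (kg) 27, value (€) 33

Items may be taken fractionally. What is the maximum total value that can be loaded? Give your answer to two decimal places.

Ratios (sorted): B 10.83, A 8.00, D 1.22, C 1.03
take B (24 @ 260); take A (19 @ 152); take 20/27 of D → 24.44. Capacity used 63/63.
Total value = 436.44

436.44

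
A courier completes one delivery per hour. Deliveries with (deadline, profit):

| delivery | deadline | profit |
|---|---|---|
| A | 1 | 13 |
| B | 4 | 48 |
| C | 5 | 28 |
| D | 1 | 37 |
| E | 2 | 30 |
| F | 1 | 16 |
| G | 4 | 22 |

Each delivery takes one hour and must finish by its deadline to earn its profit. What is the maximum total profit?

Sort by profit descending; place each in the latest free slot ≤ its deadline.
Profit order: B=48 D=37 E=30 C=28 G=22 F=16 A=13
Assign: B→slot 4, D→slot 1, E→slot 2, C→slot 5, G→slot 3, F skipped, A skipped.
Slots: [1:D] [2:E] [3:G] [4:B] [5:C]
Profit = 37 + 30 + 22 + 48 + 28 = 165

165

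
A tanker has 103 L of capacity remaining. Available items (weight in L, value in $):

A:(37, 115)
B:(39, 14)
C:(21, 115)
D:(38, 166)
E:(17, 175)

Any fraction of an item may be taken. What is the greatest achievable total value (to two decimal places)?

Greedy by value/weight ratio, highest first.
Ratios (sorted): E 10.29, C 5.48, D 4.37, A 3.11, B 0.36
take E (17 @ 175); take C (21 @ 115); take D (38 @ 166); take 27/37 of A → 83.92. Capacity used 103/103.
Total value = 539.92

539.92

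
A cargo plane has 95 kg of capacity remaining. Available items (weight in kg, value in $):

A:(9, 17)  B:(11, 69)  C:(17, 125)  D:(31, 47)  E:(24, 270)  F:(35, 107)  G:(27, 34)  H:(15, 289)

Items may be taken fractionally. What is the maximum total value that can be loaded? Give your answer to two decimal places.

838.60

Sort by value per unit weight and fill in that order.
Order: H (289/15=19.27) > E (270/24=11.25) > C (125/17=7.35) > B (69/11=6.27) > F (107/35=3.06) > A (17/9=1.89) > D (47/31=1.52) > G (34/27=1.26)
Fill: take H (15 @ 289) → take E (24 @ 270) → take C (17 @ 125) → take B (11 @ 69) → take 28/35 of F → 85.60; 95/95 used.
Total value = 838.60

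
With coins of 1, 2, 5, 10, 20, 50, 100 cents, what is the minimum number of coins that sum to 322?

5

Greedy: take as many of the largest coin as possible, then repeat with the remainder.
322 − 3×100→22 − 1×20→2 − 1×2→0
Total coins = 3 + 1 + 1 = 5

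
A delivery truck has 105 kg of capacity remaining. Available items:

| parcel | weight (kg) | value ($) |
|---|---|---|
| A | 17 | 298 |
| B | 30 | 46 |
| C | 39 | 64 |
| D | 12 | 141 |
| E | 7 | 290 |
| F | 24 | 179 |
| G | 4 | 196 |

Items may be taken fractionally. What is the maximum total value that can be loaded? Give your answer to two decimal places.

1171.07

Greedy by value/weight ratio, highest first.
Order: G (196/4=49.00) > E (290/7=41.43) > A (298/17=17.53) > D (141/12=11.75) > F (179/24=7.46) > C (64/39=1.64) > B (46/30=1.53)
Fill: take G (4 @ 196) → take E (7 @ 290) → take A (17 @ 298) → take D (12 @ 141) → take F (24 @ 179) → take C (39 @ 64) → take 2/30 of B → 3.07; 105/105 used.
Total value = 1171.07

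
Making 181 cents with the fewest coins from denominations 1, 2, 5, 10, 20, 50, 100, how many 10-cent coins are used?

Use the largest denomination that fits, subtract, and repeat.
181 = 1×100 + 1×50 + 1×20 + 1×10 + 1×1
Count of 10: 1

1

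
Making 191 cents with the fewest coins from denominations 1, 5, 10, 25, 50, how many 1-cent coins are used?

1

191 − 3×50→41 − 1×25→16 − 1×10→6 − 1×5→1 − 1×1→0
Count of 1: 1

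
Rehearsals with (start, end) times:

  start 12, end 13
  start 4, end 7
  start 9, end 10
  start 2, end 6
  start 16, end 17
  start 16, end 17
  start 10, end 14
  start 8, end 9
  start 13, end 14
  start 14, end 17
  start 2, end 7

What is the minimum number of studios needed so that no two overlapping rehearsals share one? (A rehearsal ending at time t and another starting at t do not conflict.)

starts: [2, 2, 4, 8, 9, 10, 12, 13, 14, 16, 16]
ends:   [6, 7, 7, 9, 10, 13, 14, 14, 17, 17, 17]
s2→1 s2→2 s4→3  — peak 3.

3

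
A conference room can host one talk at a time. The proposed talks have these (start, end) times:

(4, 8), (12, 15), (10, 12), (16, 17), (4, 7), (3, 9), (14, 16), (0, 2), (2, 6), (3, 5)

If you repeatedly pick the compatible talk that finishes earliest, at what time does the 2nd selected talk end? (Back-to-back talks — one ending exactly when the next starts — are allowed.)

Sort by end time and greedily take each interval whose start is ≥ the last chosen end.
By end time: (0,2), (3,5), (2,6), (4,7), (4,8), (3,9), (10,12), (12,15), (14,16), (16,17).
Pick (0,2); next start ≥ 2 → (3,5); next start ≥ 5 → (10,12); next start ≥ 12 → (12,15); next start ≥ 15 → (16,17).
Selected: (0,2) (3,5) (10,12) (12,15) (16,17)

5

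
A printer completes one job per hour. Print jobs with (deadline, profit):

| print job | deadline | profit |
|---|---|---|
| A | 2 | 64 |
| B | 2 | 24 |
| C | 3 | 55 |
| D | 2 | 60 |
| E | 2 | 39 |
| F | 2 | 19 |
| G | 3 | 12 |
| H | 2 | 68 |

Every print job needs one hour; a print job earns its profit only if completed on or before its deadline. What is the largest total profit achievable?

187

Sort by profit descending; place each in the latest free slot ≤ its deadline.
By profit: H(d2,68), A(d2,64), D(d2,60), C(d3,55), E(d2,39), B(d2,24), F(d2,19), G(d3,12)
H→slot 2; A→slot 1; D skipped; C→slot 3; E skipped; B skipped; F skipped; G skipped.
Profit = 64 + 68 + 55 = 187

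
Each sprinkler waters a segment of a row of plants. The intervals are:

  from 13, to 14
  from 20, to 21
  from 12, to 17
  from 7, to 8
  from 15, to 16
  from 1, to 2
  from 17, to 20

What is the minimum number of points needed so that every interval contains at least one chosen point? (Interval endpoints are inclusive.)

Sort by right endpoint; whenever an interval is uncovered, place a point at its right end.
By right end: [1,2]  [7,8]  [13,14]  [15,16]  [12,17]  [17,20]  [20,21]
[1,2] uncovered → point at 2; [7,8] uncovered → point at 8; [13,14] uncovered → point at 14; [15,16] uncovered → point at 16; [17,20] uncovered → point at 20.
Points: 2, 8, 14, 16, 20 (5 total).

5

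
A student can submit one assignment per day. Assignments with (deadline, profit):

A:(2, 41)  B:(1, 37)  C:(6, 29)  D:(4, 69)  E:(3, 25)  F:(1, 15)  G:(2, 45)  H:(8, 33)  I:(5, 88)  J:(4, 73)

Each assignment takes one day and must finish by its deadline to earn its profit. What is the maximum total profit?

378

Profit order: I=88 J=73 D=69 G=45 A=41 B=37 H=33 C=29 E=25 F=15
Assign: I→slot 5, J→slot 4, D→slot 3, G→slot 2, A→slot 1, B skipped, H→slot 8, C→slot 6, E skipped, F skipped.
Slots: [1:A] [2:G] [3:D] [4:J] [5:I] [6:C] [8:H]
Profit = 41 + 45 + 69 + 73 + 88 + 29 + 33 = 378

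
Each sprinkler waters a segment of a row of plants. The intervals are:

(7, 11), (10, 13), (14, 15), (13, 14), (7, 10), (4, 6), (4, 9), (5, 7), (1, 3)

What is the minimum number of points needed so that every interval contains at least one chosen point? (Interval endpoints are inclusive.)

Sorted: [1,3] [4,6] [5,7] [4,9] [7,10] [7,11] [10,13] [13,14] [14,15]
{[1,3]} hit by 3; {[4,6],[5,7],[4,9]} hit by 6; {[7,10],[7,11],[10,13]} hit by 10; {[13,14],[14,15]} hit by 14.
Points: 3, 6, 10, 14 (4 total).

4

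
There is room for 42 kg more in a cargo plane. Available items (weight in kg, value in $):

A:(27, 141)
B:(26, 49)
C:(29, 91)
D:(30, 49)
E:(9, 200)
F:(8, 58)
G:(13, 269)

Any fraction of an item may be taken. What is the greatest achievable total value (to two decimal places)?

589.67

Greedy by value/weight ratio, highest first.
Ratios (sorted): E 22.22, G 20.69, F 7.25, A 5.22, C 3.14, B 1.88, D 1.63
take E (9 @ 200); take G (13 @ 269); take F (8 @ 58); take 12/27 of A → 62.67. Capacity used 42/42.
Total value = 589.67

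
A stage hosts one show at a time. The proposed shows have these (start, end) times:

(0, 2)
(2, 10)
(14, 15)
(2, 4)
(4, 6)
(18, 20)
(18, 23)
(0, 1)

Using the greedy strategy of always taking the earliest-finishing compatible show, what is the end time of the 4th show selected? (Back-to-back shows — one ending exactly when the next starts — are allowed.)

Sorted by end: (0,1)  (0,2)  (2,4)  (4,6)  (2,10)  (14,15)  (18,20)  (18,23)
take (0,1); take (2,4); take (4,6); take (14,15); take (18,20); skip (18,23).
Selected: (0,1) (2,4) (4,6) (14,15) (18,20)

15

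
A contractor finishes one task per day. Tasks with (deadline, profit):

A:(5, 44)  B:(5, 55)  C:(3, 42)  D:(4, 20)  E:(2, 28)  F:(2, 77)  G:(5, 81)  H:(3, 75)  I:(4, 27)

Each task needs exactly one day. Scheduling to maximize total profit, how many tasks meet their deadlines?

Take jobs in profit order; each goes to the latest open slot no later than its deadline.
Profit order: G=81 F=77 H=75 B=55 A=44 C=42 E=28 I=27 D=20
Assign: G→slot 5, F→slot 2, H→slot 3, B→slot 4, A→slot 1, C skipped, E skipped, I skipped, D skipped.
Slots: [1:A] [2:F] [3:H] [4:B] [5:G]
5 of 9 scheduled.

5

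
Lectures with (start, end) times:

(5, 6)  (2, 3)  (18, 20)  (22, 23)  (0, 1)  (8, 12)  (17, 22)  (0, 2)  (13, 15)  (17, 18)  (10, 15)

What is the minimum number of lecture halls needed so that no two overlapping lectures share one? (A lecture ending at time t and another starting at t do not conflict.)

2

Events (time:±→running): 0:+→1 0:+→2 … peak 2.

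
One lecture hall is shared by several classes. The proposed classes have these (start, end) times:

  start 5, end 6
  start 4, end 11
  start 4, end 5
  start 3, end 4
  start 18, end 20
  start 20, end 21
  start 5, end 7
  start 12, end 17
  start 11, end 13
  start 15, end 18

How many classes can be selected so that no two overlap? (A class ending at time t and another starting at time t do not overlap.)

Order by finish time; keep every interval that doesn't clash with the previous kept one.
Sorted by end: (3,4)  (4,5)  (5,6)  (5,7)  (4,11)  (11,13)  (12,17)  (15,18)  (18,20)  (20,21)
take (3,4); take (4,5); take (5,6); skip (4,11); take (11,13); skip (12,17); take (15,18); take (18,20); take (20,21).
Selected 7 classes.

7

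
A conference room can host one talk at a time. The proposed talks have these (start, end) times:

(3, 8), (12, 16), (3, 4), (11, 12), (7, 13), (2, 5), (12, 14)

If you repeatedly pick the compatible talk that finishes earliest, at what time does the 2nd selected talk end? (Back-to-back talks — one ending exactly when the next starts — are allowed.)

12

Sort by end time and greedily take each interval whose start is ≥ the last chosen end.
Sorted by end: (3,4)  (2,5)  (3,8)  (11,12)  (7,13)  (12,14)  (12,16)
take (3,4); take (11,12); skip (7,13); take (12,14); skip (12,16).
Selected: (3,4) (11,12) (12,14)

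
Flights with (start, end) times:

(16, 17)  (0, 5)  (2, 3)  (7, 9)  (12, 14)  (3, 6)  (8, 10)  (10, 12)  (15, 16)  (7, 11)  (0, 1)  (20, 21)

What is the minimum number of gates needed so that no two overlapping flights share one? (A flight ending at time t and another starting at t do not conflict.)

3

Events (time:±→running): 0:+→1 0:+→2 1:-→1 2:+→2 3:-→1 3:+→2 5:-→1 6:-→0 7:+→1 7:+→2 8:+→3 … peak 3.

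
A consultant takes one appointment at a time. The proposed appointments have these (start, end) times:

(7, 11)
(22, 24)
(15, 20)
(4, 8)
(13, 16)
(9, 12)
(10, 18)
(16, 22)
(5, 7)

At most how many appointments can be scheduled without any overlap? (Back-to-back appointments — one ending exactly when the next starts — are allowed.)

By end time: (5,7), (4,8), (7,11), (9,12), (13,16), (10,18), (15,20), (16,22), (22,24).
Pick (5,7); next start ≥ 7 → (7,11); next start ≥ 11 → (13,16); next start ≥ 16 → (16,22); next start ≥ 22 → (22,24).
Selected 5 appointments.

5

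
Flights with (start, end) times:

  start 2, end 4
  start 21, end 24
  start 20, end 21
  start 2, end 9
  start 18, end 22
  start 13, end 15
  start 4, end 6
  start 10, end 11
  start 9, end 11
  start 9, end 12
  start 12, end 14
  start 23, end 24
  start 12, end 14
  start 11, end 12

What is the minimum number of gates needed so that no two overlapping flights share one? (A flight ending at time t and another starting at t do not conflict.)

The answer is the maximum number of intervals overlapping at any instant.
Events (time:±→running): 2:+→1 2:+→2 4:-→1 4:+→2 6:-→1 9:-→0 9:+→1 9:+→2 10:+→3 … peak 3.

3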